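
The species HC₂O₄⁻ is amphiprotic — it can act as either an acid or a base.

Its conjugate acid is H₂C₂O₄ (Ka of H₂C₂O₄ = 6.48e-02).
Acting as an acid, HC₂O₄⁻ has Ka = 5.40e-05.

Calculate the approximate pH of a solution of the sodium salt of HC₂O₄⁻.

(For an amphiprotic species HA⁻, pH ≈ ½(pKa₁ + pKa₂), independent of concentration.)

pKa₁ = -log(6.48e-02) = 1.19; pKa₂ = -log(5.40e-05) = 4.27. For an amphiprotic species, pH ≈ ½(pKa₁ + pKa₂) = ½(1.19 + 4.27) = 2.73.

pH = 2.73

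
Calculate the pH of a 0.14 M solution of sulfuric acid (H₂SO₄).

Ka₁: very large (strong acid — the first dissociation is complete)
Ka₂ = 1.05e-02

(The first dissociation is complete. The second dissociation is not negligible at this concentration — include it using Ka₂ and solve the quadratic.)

First dissociation is complete: [H⁺]₀ = [HSO₄⁻]₀ = C = 0.14 M. Second dissociation HSO₄⁻ ⇌ H⁺ + SO₄²⁻: let x = [SO₄²⁻]. Ka₂ = (C + x)·x / (C − x) = 1.05e-02 → x² + (C + Ka₂)·x − Ka₂·C = 0 → x² + 0.15050·x − 1.470e-03 = 0. x = (−0.15050 + √(0.15050² + 4 × 1.470e-03)) / 2 = 9.2045e-03 M. [H⁺] = C + x = 0.14 + 9.2045e-03 = 1.4920e-01 M. pH = -log(1.4920e-01) = 0.83.

pH = 0.83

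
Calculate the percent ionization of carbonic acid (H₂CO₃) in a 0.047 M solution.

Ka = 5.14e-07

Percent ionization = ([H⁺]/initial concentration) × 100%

Using Ka equilibrium: x² + Ka×x - Ka×C = 0. Solving: [H⁺] = 1.5517e-04. Percent = (1.5517e-04/0.047) × 100

Percent ionization = 0.33%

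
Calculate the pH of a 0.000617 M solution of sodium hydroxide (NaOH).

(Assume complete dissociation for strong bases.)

[OH⁻] = 0.000617 M for strong base. pOH = -log[OH⁻] = 3.21, pH = 14 - pOH

pH = 10.79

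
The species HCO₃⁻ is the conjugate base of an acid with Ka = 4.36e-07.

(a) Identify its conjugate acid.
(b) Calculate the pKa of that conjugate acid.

(a) The conjugate acid is formed by adding one H⁺ to HCO₃⁻, giving H₂CO₃. (b) pKa = -log(Ka) = -log(4.36e-07) = 6.36.

Conjugate acid: H₂CO₃; pK_a = 6.36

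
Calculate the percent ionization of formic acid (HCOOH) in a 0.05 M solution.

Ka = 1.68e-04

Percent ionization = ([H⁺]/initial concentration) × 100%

Using Ka equilibrium: x² + Ka×x - Ka×C = 0. Solving: [H⁺] = 2.8155e-03. Percent = (2.8155e-03/0.05) × 100

Percent ionization = 5.63%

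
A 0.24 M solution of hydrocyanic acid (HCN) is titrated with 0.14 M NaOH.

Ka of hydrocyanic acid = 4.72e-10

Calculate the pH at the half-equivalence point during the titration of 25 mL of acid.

At half-equivalence [HA] = [A⁻], so Henderson-Hasselbalch gives pH = pKa = -log(4.72e-10) = 9.33.

pH = pKa = 9.33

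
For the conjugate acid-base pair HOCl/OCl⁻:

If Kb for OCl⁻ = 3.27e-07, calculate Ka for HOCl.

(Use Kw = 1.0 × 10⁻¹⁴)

For a conjugate pair Ka × Kb = Kw, so Ka = Kw/Kb = 1.0 × 10⁻¹⁴ / 3.27e-07 = 3.06e-08.

K_a = 3.06e-08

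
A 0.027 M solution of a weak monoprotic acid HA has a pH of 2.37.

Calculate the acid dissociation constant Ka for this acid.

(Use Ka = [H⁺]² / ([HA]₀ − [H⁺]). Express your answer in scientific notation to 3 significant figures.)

[H⁺] = 10^(−pH) = 10^(−2.37) = 4.266e-03 M. For HA ⇌ H⁺ + A⁻, Ka = [H⁺][A⁻]/[HA] = [H⁺]² / ([HA]₀ − [H⁺]) = (4.266e-03)² / (0.027 − 4.266e-03) = 8.00e-04.

K_a = 8.00e-04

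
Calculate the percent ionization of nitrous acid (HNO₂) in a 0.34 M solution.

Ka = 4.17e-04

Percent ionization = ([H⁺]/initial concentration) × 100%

Using Ka equilibrium: x² + Ka×x - Ka×C = 0. Solving: [H⁺] = 1.1700e-02. Percent = (1.1700e-02/0.34) × 100

Percent ionization = 3.44%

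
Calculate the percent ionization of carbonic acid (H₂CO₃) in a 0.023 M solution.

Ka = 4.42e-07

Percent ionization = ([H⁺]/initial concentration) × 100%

Using Ka equilibrium: x² + Ka×x - Ka×C = 0. Solving: [H⁺] = 1.0061e-04. Percent = (1.0061e-04/0.023) × 100

Percent ionization = 0.437%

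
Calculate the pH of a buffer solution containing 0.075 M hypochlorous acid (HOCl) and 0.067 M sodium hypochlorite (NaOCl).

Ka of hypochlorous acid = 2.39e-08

pKa = -log(2.39e-08) = 7.62. pH = pKa + log([A⁻]/[HA]) = 7.62 + log(0.067/0.075)

pH = 7.57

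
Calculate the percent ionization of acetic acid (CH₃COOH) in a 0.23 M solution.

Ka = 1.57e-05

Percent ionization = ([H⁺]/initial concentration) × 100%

Using Ka equilibrium: x² + Ka×x - Ka×C = 0. Solving: [H⁺] = 1.8924e-03. Percent = (1.8924e-03/0.23) × 100

Percent ionization = 0.823%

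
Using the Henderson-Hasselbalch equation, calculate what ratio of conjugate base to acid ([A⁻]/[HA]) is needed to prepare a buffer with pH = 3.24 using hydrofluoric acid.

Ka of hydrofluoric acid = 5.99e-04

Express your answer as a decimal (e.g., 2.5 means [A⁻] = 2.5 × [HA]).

pKa = -log(5.99e-04) = 3.2226. pH = pKa + log([A⁻]/[HA]), so log([A⁻]/[HA]) = pH − pKa = 3.24 − 3.2226 = 0.0174. [A⁻]/[HA] = 10^(0.0174) = 1.04

[A⁻]/[HA] = 1.04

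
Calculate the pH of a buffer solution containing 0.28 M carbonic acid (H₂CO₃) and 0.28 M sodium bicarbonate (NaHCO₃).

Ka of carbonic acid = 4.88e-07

pKa = -log(4.88e-07) = 6.31. pH = pKa + log([A⁻]/[HA]) = 6.31 + log(0.28/0.28)

pH = 6.31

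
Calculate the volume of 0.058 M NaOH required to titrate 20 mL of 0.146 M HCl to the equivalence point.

At equivalence: moles acid = moles base. moles HCl = 0.146 × 20/1000 = 0.00292 mol. V_base = moles / 0.058 × 1000 = 50.3 mL.

V_{base} = 50.3 mL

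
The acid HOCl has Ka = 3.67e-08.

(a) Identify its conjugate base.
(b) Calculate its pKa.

(a) The conjugate base is formed by removing one H⁺ from HOCl, giving OCl⁻. (b) pKa = -log(Ka) = -log(3.67e-08) = 7.44.

Conjugate base: OCl⁻; pK_a = 7.44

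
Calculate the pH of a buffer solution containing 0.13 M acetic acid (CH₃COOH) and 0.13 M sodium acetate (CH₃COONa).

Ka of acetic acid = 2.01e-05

pKa = -log(2.01e-05) = 4.70. pH = pKa + log([A⁻]/[HA]) = 4.70 + log(0.13/0.13)

pH = 4.70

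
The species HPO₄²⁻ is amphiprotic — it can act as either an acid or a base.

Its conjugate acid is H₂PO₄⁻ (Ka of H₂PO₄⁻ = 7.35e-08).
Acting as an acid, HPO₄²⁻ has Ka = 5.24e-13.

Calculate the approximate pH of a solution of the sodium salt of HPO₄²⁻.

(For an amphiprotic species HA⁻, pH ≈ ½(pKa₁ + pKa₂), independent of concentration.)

pKa₁ = -log(7.35e-08) = 7.13; pKa₂ = -log(5.24e-13) = 12.28. For an amphiprotic species, pH ≈ ½(pKa₁ + pKa₂) = ½(7.13 + 12.28) = 9.71.

pH = 9.71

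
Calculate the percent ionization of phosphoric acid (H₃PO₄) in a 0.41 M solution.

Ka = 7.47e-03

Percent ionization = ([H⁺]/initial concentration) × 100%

Using Ka equilibrium: x² + Ka×x - Ka×C = 0. Solving: [H⁺] = 5.1733e-02. Percent = (5.1733e-02/0.41) × 100

Percent ionization = 12.6%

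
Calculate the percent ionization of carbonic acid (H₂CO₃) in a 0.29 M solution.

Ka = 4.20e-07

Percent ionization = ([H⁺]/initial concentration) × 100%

Using Ka equilibrium: x² + Ka×x - Ka×C = 0. Solving: [H⁺] = 3.4879e-04. Percent = (3.4879e-04/0.29) × 100

Percent ionization = 0.12%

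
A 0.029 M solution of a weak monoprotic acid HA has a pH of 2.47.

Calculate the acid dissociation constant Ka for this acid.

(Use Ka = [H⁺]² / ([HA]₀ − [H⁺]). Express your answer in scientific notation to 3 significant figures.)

[H⁺] = 10^(−pH) = 10^(−2.47) = 3.388e-03 M. For HA ⇌ H⁺ + A⁻, Ka = [H⁺][A⁻]/[HA] = [H⁺]² / ([HA]₀ − [H⁺]) = (3.388e-03)² / (0.029 − 3.388e-03) = 4.48e-04.

K_a = 4.48e-04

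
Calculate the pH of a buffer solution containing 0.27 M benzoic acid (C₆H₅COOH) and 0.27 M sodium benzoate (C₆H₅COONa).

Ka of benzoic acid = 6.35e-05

pKa = -log(6.35e-05) = 4.20. pH = pKa + log([A⁻]/[HA]) = 4.20 + log(0.27/0.27)

pH = 4.20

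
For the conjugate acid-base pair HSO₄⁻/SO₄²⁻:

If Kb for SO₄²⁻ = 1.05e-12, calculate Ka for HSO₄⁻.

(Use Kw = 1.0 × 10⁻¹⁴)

For a conjugate pair Ka × Kb = Kw, so Ka = Kw/Kb = 1.0 × 10⁻¹⁴ / 1.05e-12 = 9.52e-03.

K_a = 9.52e-03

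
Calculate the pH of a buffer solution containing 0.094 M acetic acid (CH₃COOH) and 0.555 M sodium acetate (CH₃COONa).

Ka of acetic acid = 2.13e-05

pKa = -log(2.13e-05) = 4.67. pH = pKa + log([A⁻]/[HA]) = 4.67 + log(0.555/0.094)

pH = 5.44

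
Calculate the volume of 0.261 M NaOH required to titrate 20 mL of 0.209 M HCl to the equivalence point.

At equivalence: moles acid = moles base. moles HCl = 0.209 × 20/1000 = 0.00418 mol. V_base = moles / 0.261 × 1000 = 16.0 mL.

V_{base} = 16.0 mL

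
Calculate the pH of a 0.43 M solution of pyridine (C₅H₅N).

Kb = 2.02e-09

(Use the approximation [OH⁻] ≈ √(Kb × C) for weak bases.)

[OH⁻] = √(Kb × C) = √(2.02e-09 × 0.43) = 2.9472e-05. pOH = 4.53, pH = 14 - pOH

pH = 9.47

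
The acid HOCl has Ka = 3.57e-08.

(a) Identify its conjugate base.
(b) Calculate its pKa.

(a) The conjugate base is formed by removing one H⁺ from HOCl, giving OCl⁻. (b) pKa = -log(Ka) = -log(3.57e-08) = 7.45.

Conjugate base: OCl⁻; pK_a = 7.45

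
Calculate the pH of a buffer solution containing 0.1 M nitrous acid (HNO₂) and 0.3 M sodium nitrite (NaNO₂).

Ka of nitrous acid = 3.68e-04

pKa = -log(3.68e-04) = 3.43. pH = pKa + log([A⁻]/[HA]) = 3.43 + log(0.3/0.1)

pH = 3.91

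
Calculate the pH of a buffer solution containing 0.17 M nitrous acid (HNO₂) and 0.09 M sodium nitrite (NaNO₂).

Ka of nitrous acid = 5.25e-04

pKa = -log(5.25e-04) = 3.28. pH = pKa + log([A⁻]/[HA]) = 3.28 + log(0.09/0.17)

pH = 3.00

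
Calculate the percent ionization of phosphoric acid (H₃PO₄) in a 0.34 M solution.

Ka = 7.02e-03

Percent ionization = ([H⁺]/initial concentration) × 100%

Using Ka equilibrium: x² + Ka×x - Ka×C = 0. Solving: [H⁺] = 4.5471e-02. Percent = (4.5471e-02/0.34) × 100

Percent ionization = 13.4%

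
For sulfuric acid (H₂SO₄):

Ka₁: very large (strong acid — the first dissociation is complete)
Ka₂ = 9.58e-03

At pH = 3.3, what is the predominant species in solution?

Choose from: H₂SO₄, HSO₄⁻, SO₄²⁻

The first dissociation is complete, so H₂SO₄ itself is never the predominant species in water; pKa₂ = -log(9.58e-03) = 2.02. For a polyprotic acid the predominant species crosses at each pKa: below pKa_n the protonated form dominates, above it the deprotonated form does. At pH = 3.3, the predominant species is SO₄²⁻.

SO₄²⁻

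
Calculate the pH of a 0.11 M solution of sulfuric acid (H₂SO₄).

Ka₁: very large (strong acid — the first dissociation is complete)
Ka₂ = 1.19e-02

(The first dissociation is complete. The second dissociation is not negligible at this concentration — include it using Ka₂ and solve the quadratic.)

First dissociation is complete: [H⁺]₀ = [HSO₄⁻]₀ = C = 0.11 M. Second dissociation HSO₄⁻ ⇌ H⁺ + SO₄²⁻: let x = [SO₄²⁻]. Ka₂ = (C + x)·x / (C − x) = 1.19e-02 → x² + (C + Ka₂)·x − Ka₂·C = 0 → x² + 0.12190·x − 1.309e-03 = 0. x = (−0.12190 + √(0.12190² + 4 × 1.309e-03)) / 2 = 9.9295e-03 M. [H⁺] = C + x = 0.11 + 9.9295e-03 = 1.1993e-01 M. pH = -log(1.1993e-01) = 0.92.

pH = 0.92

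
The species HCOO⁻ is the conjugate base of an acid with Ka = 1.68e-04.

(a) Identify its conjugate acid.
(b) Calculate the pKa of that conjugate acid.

(a) The conjugate acid is formed by adding one H⁺ to HCOO⁻, giving HCOOH. (b) pKa = -log(Ka) = -log(1.68e-04) = 3.77.

Conjugate acid: HCOOH; pK_a = 3.77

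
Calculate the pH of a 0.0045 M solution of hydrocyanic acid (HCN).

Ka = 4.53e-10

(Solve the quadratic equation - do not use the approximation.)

x² + Ka×x - Ka×C = 0. Using quadratic formula: [H⁺] = 1.4275e-06

pH = 5.85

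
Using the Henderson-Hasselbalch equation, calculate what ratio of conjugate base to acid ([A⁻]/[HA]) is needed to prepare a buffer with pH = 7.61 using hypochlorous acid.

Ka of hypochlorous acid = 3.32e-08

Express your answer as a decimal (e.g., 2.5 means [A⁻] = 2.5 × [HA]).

pKa = -log(3.32e-08) = 7.4789. pH = pKa + log([A⁻]/[HA]), so log([A⁻]/[HA]) = pH − pKa = 7.61 − 7.4789 = 0.1311. [A⁻]/[HA] = 10^(0.1311) = 1.35

[A⁻]/[HA] = 1.35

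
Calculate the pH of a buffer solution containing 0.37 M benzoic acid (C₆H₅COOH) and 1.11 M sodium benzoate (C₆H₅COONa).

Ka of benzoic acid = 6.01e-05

pKa = -log(6.01e-05) = 4.22. pH = pKa + log([A⁻]/[HA]) = 4.22 + log(1.11/0.37)

pH = 4.70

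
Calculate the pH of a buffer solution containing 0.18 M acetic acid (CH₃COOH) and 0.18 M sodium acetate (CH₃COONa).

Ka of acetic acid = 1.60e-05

pKa = -log(1.60e-05) = 4.80. pH = pKa + log([A⁻]/[HA]) = 4.80 + log(0.18/0.18)

pH = 4.80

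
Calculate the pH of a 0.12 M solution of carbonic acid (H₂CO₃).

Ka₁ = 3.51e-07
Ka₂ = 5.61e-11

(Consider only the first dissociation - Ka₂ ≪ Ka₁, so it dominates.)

First dissociation dominates. From Ka₁ = [H⁺][HA⁻]/[H₂A], x² + Ka₁·x − Ka₁·C = 0 with C = 0.12 M and Ka₁ = 3.51e-07. Solving: [H⁺] = (−Ka₁ + √(Ka₁² + 4·Ka₁·C)) / 2 = 2.0506e-04 M. pH = -log(2.0506e-04) = 3.69.

pH = 3.69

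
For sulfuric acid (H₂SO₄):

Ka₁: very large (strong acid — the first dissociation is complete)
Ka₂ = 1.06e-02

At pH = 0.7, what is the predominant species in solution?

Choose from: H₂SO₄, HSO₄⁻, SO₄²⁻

The first dissociation is complete, so H₂SO₄ itself is never the predominant species in water; pKa₂ = -log(1.06e-02) = 1.97. For a polyprotic acid the predominant species crosses at each pKa: below pKa_n the protonated form dominates, above it the deprotonated form does. At pH = 0.7, the predominant species is HSO₄⁻.

HSO₄⁻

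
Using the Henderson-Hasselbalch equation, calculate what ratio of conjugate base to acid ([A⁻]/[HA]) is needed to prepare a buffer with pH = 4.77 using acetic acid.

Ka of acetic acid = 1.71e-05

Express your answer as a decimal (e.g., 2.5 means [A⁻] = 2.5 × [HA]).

pKa = -log(1.71e-05) = 4.7670. pH = pKa + log([A⁻]/[HA]), so log([A⁻]/[HA]) = pH − pKa = 4.77 − 4.7670 = 0.0030. [A⁻]/[HA] = 10^(0.0030) = 1.01

[A⁻]/[HA] = 1.01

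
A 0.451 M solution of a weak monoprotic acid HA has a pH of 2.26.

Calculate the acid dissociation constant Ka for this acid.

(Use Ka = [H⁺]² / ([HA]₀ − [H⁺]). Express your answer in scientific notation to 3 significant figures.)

[H⁺] = 10^(−pH) = 10^(−2.26) = 5.495e-03 M. For HA ⇌ H⁺ + A⁻, Ka = [H⁺][A⁻]/[HA] = [H⁺]² / ([HA]₀ − [H⁺]) = (5.495e-03)² / (0.451 − 5.495e-03) = 6.78e-05.

K_a = 6.78e-05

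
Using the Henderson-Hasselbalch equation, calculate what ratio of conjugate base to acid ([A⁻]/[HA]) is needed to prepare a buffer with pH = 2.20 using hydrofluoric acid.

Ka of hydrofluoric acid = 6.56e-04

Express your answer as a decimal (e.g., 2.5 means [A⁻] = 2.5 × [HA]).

pKa = -log(6.56e-04) = 3.1831. pH = pKa + log([A⁻]/[HA]), so log([A⁻]/[HA]) = pH − pKa = 2.20 − 3.1831 = -0.9831. [A⁻]/[HA] = 10^(-0.9831) = 0.104

[A⁻]/[HA] = 0.104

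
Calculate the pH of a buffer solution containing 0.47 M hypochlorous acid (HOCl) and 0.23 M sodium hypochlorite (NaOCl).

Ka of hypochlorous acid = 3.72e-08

pKa = -log(3.72e-08) = 7.43. pH = pKa + log([A⁻]/[HA]) = 7.43 + log(0.23/0.47)

pH = 7.12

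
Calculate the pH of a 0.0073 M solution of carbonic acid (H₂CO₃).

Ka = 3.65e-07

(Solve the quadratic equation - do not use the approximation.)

x² + Ka×x - Ka×C = 0. Using quadratic formula: [H⁺] = 5.1437e-05

pH = 4.29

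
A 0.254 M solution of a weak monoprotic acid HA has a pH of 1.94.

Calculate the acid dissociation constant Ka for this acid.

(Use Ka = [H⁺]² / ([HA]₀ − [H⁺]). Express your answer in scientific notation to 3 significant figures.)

[H⁺] = 10^(−pH) = 10^(−1.94) = 1.148e-02 M. For HA ⇌ H⁺ + A⁻, Ka = [H⁺][A⁻]/[HA] = [H⁺]² / ([HA]₀ − [H⁺]) = (1.148e-02)² / (0.254 − 1.148e-02) = 5.44e-04.

K_a = 5.44e-04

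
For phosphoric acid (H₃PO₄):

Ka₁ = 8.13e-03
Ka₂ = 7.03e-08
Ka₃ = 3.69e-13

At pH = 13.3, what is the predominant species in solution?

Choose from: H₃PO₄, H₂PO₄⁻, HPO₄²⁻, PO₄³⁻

pKa₁ = 2.09, pKa₂ = 7.15, pKa₃ = 12.43. For a polyprotic acid the predominant species crosses at each pKa: below pKa_n the protonated form dominates, above it the deprotonated form does. At pH = 13.3, the predominant species is PO₄³⁻.

PO₄³⁻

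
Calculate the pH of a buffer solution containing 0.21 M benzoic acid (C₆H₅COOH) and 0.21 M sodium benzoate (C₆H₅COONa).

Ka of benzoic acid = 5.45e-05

pKa = -log(5.45e-05) = 4.26. pH = pKa + log([A⁻]/[HA]) = 4.26 + log(0.21/0.21)

pH = 4.26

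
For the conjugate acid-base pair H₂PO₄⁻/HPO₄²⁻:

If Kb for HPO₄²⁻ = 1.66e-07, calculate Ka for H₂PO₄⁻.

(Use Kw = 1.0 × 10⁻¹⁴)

For a conjugate pair Ka × Kb = Kw, so Ka = Kw/Kb = 1.0 × 10⁻¹⁴ / 1.66e-07 = 6.02e-08.

K_a = 6.02e-08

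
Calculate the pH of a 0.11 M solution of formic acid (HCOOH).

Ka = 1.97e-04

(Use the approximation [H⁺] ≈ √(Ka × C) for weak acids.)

[H⁺] = √(Ka × C) = √(1.97e-04 × 0.11) = 4.6551e-03. pH = -log(4.6551e-03)

pH = 2.33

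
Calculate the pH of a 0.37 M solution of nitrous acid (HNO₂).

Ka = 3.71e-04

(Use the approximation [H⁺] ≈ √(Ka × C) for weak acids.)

[H⁺] = √(Ka × C) = √(3.71e-04 × 0.37) = 1.1716e-02. pH = -log(1.1716e-02)

pH = 1.93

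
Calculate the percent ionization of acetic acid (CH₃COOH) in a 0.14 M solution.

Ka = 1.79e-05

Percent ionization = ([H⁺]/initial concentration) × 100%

Using Ka equilibrium: x² + Ka×x - Ka×C = 0. Solving: [H⁺] = 1.5741e-03. Percent = (1.5741e-03/0.14) × 100

Percent ionization = 1.12%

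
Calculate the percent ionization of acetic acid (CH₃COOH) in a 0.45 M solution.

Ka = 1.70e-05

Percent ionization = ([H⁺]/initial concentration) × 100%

Using Ka equilibrium: x² + Ka×x - Ka×C = 0. Solving: [H⁺] = 2.7574e-03. Percent = (2.7574e-03/0.45) × 100

Percent ionization = 0.613%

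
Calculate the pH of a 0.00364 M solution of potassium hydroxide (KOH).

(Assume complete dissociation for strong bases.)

[OH⁻] = 0.00364 M for strong base. pOH = -log[OH⁻] = 2.44, pH = 14 - pOH

pH = 11.56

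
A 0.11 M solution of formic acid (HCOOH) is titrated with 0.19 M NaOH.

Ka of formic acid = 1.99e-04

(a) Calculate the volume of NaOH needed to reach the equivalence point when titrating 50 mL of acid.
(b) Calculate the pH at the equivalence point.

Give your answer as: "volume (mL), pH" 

moles acid = 0.11 × 50/1000 = 0.0055 mol; V_base = moles/0.19 × 1000 = 28.9 mL. At equivalence only the conjugate base is present: [A⁻] = 0.0055/0.079 = 6.9667e-02 M. Kb = Kw/Ka = 5.03e-11; [OH⁻] = √(Kb × [A⁻]) = 1.8711e-06; pOH = 5.73; pH = 14 - pOH = 8.27.

V = 28.9 mL, pH = 8.27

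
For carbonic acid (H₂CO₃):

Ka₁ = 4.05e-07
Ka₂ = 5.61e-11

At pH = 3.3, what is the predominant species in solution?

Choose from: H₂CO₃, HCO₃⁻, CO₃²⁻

pKa₁ = 6.39, pKa₂ = 10.25. For a polyprotic acid the predominant species crosses at each pKa: below pKa_n the protonated form dominates, above it the deprotonated form does. At pH = 3.3, the predominant species is H₂CO₃.

H₂CO₃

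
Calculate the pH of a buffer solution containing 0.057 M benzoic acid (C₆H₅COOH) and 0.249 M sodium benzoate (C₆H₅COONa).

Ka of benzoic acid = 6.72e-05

pKa = -log(6.72e-05) = 4.17. pH = pKa + log([A⁻]/[HA]) = 4.17 + log(0.249/0.057)

pH = 4.81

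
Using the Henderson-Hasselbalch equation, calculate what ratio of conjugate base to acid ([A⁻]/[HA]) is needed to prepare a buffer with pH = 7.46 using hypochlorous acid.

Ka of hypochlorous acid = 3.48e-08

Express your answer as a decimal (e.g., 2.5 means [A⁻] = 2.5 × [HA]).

pKa = -log(3.48e-08) = 7.4584. pH = pKa + log([A⁻]/[HA]), so log([A⁻]/[HA]) = pH − pKa = 7.46 − 7.4584 = 0.0016. [A⁻]/[HA] = 10^(0.0016) = 1.00

[A⁻]/[HA] = 1.00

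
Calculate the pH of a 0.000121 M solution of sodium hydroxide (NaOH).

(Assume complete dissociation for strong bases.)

[OH⁻] = 0.000121 M for strong base. pOH = -log[OH⁻] = 3.92, pH = 14 - pOH

pH = 10.08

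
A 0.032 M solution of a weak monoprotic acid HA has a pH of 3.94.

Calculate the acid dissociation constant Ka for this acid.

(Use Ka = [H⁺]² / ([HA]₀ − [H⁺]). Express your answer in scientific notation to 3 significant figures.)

[H⁺] = 10^(−pH) = 10^(−3.94) = 1.148e-04 M. For HA ⇌ H⁺ + A⁻, Ka = [H⁺][A⁻]/[HA] = [H⁺]² / ([HA]₀ − [H⁺]) = (1.148e-04)² / (0.032 − 1.148e-04) = 4.13e-07.

K_a = 4.13e-07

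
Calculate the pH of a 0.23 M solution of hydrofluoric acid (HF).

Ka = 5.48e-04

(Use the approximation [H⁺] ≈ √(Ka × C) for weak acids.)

[H⁺] = √(Ka × C) = √(5.48e-04 × 0.23) = 1.1227e-02. pH = -log(1.1227e-02)

pH = 1.95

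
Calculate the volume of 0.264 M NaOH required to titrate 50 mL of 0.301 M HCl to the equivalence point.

At equivalence: moles acid = moles base. moles HCl = 0.301 × 50/1000 = 0.01505 mol. V_base = moles / 0.264 × 1000 = 57.0 mL.

V_{base} = 57.0 mL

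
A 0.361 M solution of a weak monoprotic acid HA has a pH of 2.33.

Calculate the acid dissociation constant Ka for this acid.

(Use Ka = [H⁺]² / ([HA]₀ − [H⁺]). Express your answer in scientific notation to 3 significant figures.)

[H⁺] = 10^(−pH) = 10^(−2.33) = 4.677e-03 M. For HA ⇌ H⁺ + A⁻, Ka = [H⁺][A⁻]/[HA] = [H⁺]² / ([HA]₀ − [H⁺]) = (4.677e-03)² / (0.361 − 4.677e-03) = 6.14e-05.

K_a = 6.14e-05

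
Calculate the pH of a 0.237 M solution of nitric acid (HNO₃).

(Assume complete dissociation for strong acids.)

[H⁺] = 0.237 M for strong acid. pH = -log[H⁺] = -log(0.237)

pH = 0.63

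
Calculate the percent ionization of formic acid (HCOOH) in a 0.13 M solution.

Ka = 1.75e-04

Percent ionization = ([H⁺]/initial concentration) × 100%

Using Ka equilibrium: x² + Ka×x - Ka×C = 0. Solving: [H⁺] = 4.6830e-03. Percent = (4.6830e-03/0.13) × 100

Percent ionization = 3.6%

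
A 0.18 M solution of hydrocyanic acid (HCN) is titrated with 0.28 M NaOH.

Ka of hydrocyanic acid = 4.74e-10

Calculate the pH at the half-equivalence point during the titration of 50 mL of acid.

At half-equivalence [HA] = [A⁻], so Henderson-Hasselbalch gives pH = pKa = -log(4.74e-10) = 9.32.

pH = pKa = 9.32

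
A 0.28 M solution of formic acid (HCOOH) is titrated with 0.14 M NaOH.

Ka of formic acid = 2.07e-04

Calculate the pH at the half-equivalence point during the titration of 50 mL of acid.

At half-equivalence [HA] = [A⁻], so Henderson-Hasselbalch gives pH = pKa = -log(2.07e-04) = 3.68.

pH = pKa = 3.68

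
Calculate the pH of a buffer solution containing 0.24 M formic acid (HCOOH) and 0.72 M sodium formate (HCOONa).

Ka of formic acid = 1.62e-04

pKa = -log(1.62e-04) = 3.79. pH = pKa + log([A⁻]/[HA]) = 3.79 + log(0.72/0.24)

pH = 4.27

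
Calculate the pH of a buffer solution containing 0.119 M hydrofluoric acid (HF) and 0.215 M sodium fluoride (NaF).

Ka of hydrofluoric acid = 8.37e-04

pKa = -log(8.37e-04) = 3.08. pH = pKa + log([A⁻]/[HA]) = 3.08 + log(0.215/0.119)

pH = 3.33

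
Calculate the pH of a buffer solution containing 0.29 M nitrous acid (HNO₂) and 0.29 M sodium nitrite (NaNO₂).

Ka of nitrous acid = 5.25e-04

pKa = -log(5.25e-04) = 3.28. pH = pKa + log([A⁻]/[HA]) = 3.28 + log(0.29/0.29)

pH = 3.28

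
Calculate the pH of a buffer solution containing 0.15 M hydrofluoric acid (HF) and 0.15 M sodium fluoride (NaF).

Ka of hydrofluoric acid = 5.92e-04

pKa = -log(5.92e-04) = 3.23. pH = pKa + log([A⁻]/[HA]) = 3.23 + log(0.15/0.15)

pH = 3.23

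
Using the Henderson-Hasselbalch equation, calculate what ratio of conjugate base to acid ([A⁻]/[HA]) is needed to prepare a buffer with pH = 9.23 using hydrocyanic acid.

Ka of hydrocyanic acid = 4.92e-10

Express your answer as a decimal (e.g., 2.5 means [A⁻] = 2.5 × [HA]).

pKa = -log(4.92e-10) = 9.3080. pH = pKa + log([A⁻]/[HA]), so log([A⁻]/[HA]) = pH − pKa = 9.23 − 9.3080 = -0.0780. [A⁻]/[HA] = 10^(-0.0780) = 0.836

[A⁻]/[HA] = 0.836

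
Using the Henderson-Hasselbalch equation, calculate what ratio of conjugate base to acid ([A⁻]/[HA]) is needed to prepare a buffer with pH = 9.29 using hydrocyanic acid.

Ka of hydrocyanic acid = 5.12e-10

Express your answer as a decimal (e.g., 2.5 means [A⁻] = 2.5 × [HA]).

pKa = -log(5.12e-10) = 9.2907. pH = pKa + log([A⁻]/[HA]), so log([A⁻]/[HA]) = pH − pKa = 9.29 − 9.2907 = -0.0007. [A⁻]/[HA] = 10^(-0.0007) = 0.998

[A⁻]/[HA] = 0.998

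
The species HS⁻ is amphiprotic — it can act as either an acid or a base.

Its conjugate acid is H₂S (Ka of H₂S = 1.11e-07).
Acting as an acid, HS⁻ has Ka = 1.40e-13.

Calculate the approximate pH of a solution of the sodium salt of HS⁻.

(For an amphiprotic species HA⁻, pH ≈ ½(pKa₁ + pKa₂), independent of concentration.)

pKa₁ = -log(1.11e-07) = 6.95; pKa₂ = -log(1.40e-13) = 12.85. For an amphiprotic species, pH ≈ ½(pKa₁ + pKa₂) = ½(6.95 + 12.85) = 9.90.

pH = 9.90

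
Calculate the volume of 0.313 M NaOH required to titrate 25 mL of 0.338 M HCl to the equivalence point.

At equivalence: moles acid = moles base. moles HCl = 0.338 × 25/1000 = 0.00845 mol. V_base = moles / 0.313 × 1000 = 27.0 mL.

V_{base} = 27.0 mL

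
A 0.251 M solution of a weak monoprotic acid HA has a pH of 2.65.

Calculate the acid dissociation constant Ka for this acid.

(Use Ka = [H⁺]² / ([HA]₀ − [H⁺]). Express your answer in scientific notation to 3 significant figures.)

[H⁺] = 10^(−pH) = 10^(−2.65) = 2.239e-03 M. For HA ⇌ H⁺ + A⁻, Ka = [H⁺][A⁻]/[HA] = [H⁺]² / ([HA]₀ − [H⁺]) = (2.239e-03)² / (0.251 − 2.239e-03) = 2.01e-05.

K_a = 2.01e-05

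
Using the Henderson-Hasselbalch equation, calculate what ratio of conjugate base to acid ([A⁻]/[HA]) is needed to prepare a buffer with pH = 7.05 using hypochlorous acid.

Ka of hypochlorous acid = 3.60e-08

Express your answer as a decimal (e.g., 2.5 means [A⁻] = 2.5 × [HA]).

pKa = -log(3.60e-08) = 7.4437. pH = pKa + log([A⁻]/[HA]), so log([A⁻]/[HA]) = pH − pKa = 7.05 − 7.4437 = -0.3937. [A⁻]/[HA] = 10^(-0.3937) = 0.404

[A⁻]/[HA] = 0.404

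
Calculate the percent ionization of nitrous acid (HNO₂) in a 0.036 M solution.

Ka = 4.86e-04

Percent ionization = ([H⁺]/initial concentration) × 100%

Using Ka equilibrium: x² + Ka×x - Ka×C = 0. Solving: [H⁺] = 3.9469e-03. Percent = (3.9469e-03/0.036) × 100

Percent ionization = 11%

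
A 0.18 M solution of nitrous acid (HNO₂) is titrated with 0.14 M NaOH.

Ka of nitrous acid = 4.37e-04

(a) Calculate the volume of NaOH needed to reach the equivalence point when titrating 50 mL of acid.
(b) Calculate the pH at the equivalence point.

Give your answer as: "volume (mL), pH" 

moles acid = 0.18 × 50/1000 = 0.009 mol; V_base = moles/0.14 × 1000 = 64.3 mL. At equivalence only the conjugate base is present: [A⁻] = 0.009/0.114 = 7.8750e-02 M. Kb = Kw/Ka = 2.29e-11; [OH⁻] = √(Kb × [A⁻]) = 1.3424e-06; pOH = 5.87; pH = 14 - pOH = 8.13.

V = 64.3 mL, pH = 8.13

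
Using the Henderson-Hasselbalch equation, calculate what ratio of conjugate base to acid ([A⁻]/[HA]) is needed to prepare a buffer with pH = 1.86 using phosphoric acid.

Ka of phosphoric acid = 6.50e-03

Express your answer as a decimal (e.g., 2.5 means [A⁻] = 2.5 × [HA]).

pKa = -log(6.50e-03) = 2.1871. pH = pKa + log([A⁻]/[HA]), so log([A⁻]/[HA]) = pH − pKa = 1.86 − 2.1871 = -0.3271. [A⁻]/[HA] = 10^(-0.3271) = 0.471

[A⁻]/[HA] = 0.471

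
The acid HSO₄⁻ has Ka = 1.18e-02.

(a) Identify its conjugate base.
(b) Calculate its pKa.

(a) The conjugate base is formed by removing one H⁺ from HSO₄⁻, giving SO₄²⁻. (b) pKa = -log(Ka) = -log(1.18e-02) = 1.93.

Conjugate base: SO₄²⁻; pK_a = 1.93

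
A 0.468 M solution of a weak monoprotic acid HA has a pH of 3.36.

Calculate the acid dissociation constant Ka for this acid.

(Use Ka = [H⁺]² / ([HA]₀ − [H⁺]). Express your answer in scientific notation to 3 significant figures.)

[H⁺] = 10^(−pH) = 10^(−3.36) = 4.365e-04 M. For HA ⇌ H⁺ + A⁻, Ka = [H⁺][A⁻]/[HA] = [H⁺]² / ([HA]₀ − [H⁺]) = (4.365e-04)² / (0.468 − 4.365e-04) = 4.08e-07.

K_a = 4.08e-07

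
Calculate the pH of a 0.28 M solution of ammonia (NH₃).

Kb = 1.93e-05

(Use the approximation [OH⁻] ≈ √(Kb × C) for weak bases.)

[OH⁻] = √(Kb × C) = √(1.93e-05 × 0.28) = 2.3247e-03. pOH = 2.63, pH = 14 - pOH

pH = 11.37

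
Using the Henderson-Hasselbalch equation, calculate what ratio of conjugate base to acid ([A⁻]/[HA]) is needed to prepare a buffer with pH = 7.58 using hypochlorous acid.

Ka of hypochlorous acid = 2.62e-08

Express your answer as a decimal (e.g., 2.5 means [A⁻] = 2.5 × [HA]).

pKa = -log(2.62e-08) = 7.5817. pH = pKa + log([A⁻]/[HA]), so log([A⁻]/[HA]) = pH − pKa = 7.58 − 7.5817 = -0.0017. [A⁻]/[HA] = 10^(-0.0017) = 0.996

[A⁻]/[HA] = 0.996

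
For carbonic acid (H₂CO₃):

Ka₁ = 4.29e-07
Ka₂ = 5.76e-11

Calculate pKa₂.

pKa₂ = -log(Ka₂) = -log(5.76e-11) = 10.24.

pK_{a2} = 10.24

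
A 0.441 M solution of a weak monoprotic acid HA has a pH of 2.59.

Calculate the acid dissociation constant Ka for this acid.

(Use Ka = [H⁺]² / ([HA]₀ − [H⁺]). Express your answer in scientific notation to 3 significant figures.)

[H⁺] = 10^(−pH) = 10^(−2.59) = 2.570e-03 M. For HA ⇌ H⁺ + A⁻, Ka = [H⁺][A⁻]/[HA] = [H⁺]² / ([HA]₀ − [H⁺]) = (2.570e-03)² / (0.441 − 2.570e-03) = 1.51e-05.

K_a = 1.51e-05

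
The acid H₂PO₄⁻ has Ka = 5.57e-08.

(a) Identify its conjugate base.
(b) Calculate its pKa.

(a) The conjugate base is formed by removing one H⁺ from H₂PO₄⁻, giving HPO₄²⁻. (b) pKa = -log(Ka) = -log(5.57e-08) = 7.25.

Conjugate base: HPO₄²⁻; pK_a = 7.25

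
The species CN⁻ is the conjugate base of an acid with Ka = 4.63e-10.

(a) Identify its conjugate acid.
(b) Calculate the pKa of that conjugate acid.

(a) The conjugate acid is formed by adding one H⁺ to CN⁻, giving HCN. (b) pKa = -log(Ka) = -log(4.63e-10) = 9.33.

Conjugate acid: HCN; pK_a = 9.33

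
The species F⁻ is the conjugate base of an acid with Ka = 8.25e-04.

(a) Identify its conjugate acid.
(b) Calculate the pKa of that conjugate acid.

(a) The conjugate acid is formed by adding one H⁺ to F⁻, giving HF. (b) pKa = -log(Ka) = -log(8.25e-04) = 3.08.

Conjugate acid: HF; pK_a = 3.08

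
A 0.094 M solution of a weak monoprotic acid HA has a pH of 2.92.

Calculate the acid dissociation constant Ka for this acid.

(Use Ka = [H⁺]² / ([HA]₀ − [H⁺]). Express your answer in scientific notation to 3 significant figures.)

[H⁺] = 10^(−pH) = 10^(−2.92) = 1.202e-03 M. For HA ⇌ H⁺ + A⁻, Ka = [H⁺][A⁻]/[HA] = [H⁺]² / ([HA]₀ − [H⁺]) = (1.202e-03)² / (0.094 − 1.202e-03) = 1.56e-05.

K_a = 1.56e-05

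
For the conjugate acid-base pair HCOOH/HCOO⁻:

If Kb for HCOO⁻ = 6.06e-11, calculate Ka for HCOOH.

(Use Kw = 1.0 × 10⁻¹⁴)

For a conjugate pair Ka × Kb = Kw, so Ka = Kw/Kb = 1.0 × 10⁻¹⁴ / 6.06e-11 = 1.65e-04.

K_a = 1.65e-04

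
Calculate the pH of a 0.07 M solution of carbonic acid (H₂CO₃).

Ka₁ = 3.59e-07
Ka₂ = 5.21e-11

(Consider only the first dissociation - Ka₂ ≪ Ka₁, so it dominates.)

First dissociation dominates. From Ka₁ = [H⁺][HA⁻]/[H₂A], x² + Ka₁·x − Ka₁·C = 0 with C = 0.07 M and Ka₁ = 3.59e-07. Solving: [H⁺] = (−Ka₁ + √(Ka₁² + 4·Ka₁·C)) / 2 = 1.5835e-04 M. pH = -log(1.5835e-04) = 3.80.

pH = 3.80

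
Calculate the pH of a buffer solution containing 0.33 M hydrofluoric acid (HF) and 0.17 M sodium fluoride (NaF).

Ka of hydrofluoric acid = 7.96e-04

pKa = -log(7.96e-04) = 3.10. pH = pKa + log([A⁻]/[HA]) = 3.10 + log(0.17/0.33)

pH = 2.81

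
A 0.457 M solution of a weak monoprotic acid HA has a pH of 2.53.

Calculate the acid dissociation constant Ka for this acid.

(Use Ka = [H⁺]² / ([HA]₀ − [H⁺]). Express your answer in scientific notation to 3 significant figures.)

[H⁺] = 10^(−pH) = 10^(−2.53) = 2.951e-03 M. For HA ⇌ H⁺ + A⁻, Ka = [H⁺][A⁻]/[HA] = [H⁺]² / ([HA]₀ − [H⁺]) = (2.951e-03)² / (0.457 − 2.951e-03) = 1.92e-05.

K_a = 1.92e-05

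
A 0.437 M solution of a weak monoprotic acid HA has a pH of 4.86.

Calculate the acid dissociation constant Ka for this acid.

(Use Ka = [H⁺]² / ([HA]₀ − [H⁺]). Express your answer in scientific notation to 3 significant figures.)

[H⁺] = 10^(−pH) = 10^(−4.86) = 1.380e-05 M. For HA ⇌ H⁺ + A⁻, Ka = [H⁺][A⁻]/[HA] = [H⁺]² / ([HA]₀ − [H⁺]) = (1.380e-05)² / (0.437 − 1.380e-05) = 4.36e-10.

K_a = 4.36e-10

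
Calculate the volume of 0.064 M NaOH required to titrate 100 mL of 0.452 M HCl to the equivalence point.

At equivalence: moles acid = moles base. moles HCl = 0.452 × 100/1000 = 0.0452 mol. V_base = moles / 0.064 × 1000 = 706.2 mL.

V_{base} = 706.2 mL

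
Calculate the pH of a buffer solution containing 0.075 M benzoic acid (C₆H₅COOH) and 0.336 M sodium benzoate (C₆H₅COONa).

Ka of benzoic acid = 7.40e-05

pKa = -log(7.40e-05) = 4.13. pH = pKa + log([A⁻]/[HA]) = 4.13 + log(0.336/0.075)

pH = 4.78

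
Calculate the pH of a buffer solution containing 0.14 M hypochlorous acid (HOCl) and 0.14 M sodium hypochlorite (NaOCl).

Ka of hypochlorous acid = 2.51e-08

pKa = -log(2.51e-08) = 7.60. pH = pKa + log([A⁻]/[HA]) = 7.60 + log(0.14/0.14)

pH = 7.60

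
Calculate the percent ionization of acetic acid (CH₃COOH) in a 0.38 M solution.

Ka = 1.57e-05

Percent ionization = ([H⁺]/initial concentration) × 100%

Using Ka equilibrium: x² + Ka×x - Ka×C = 0. Solving: [H⁺] = 2.4347e-03. Percent = (2.4347e-03/0.38) × 100

Percent ionization = 0.641%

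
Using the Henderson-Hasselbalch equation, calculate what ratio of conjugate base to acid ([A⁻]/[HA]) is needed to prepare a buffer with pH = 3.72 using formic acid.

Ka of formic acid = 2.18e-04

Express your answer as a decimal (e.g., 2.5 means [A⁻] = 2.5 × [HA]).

pKa = -log(2.18e-04) = 3.6615. pH = pKa + log([A⁻]/[HA]), so log([A⁻]/[HA]) = pH − pKa = 3.72 − 3.6615 = 0.0585. [A⁻]/[HA] = 10^(0.0585) = 1.14

[A⁻]/[HA] = 1.14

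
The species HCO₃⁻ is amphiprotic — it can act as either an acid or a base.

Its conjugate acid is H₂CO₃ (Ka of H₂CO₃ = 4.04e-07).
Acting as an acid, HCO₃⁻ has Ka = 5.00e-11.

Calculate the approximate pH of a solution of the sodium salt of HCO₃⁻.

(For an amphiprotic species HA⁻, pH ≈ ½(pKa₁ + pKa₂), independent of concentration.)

pKa₁ = -log(4.04e-07) = 6.39; pKa₂ = -log(5.00e-11) = 10.30. For an amphiprotic species, pH ≈ ½(pKa₁ + pKa₂) = ½(6.39 + 10.30) = 8.35.

pH = 8.35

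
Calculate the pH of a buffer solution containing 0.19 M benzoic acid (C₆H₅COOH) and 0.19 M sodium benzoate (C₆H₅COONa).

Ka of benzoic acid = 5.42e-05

pKa = -log(5.42e-05) = 4.27. pH = pKa + log([A⁻]/[HA]) = 4.27 + log(0.19/0.19)

pH = 4.27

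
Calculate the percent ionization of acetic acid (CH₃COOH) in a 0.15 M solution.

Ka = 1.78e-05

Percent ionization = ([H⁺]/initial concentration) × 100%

Using Ka equilibrium: x² + Ka×x - Ka×C = 0. Solving: [H⁺] = 1.6251e-03. Percent = (1.6251e-03/0.15) × 100

Percent ionization = 1.08%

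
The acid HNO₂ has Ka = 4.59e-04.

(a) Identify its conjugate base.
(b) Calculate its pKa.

(a) The conjugate base is formed by removing one H⁺ from HNO₂, giving NO₂⁻. (b) pKa = -log(Ka) = -log(4.59e-04) = 3.34.

Conjugate base: NO₂⁻; pK_a = 3.34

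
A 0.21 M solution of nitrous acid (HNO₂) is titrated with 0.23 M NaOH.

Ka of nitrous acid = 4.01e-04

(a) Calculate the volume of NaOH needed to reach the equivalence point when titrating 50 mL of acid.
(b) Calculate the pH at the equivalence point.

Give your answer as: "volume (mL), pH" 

moles acid = 0.21 × 50/1000 = 0.0105 mol; V_base = moles/0.23 × 1000 = 45.7 mL. At equivalence only the conjugate base is present: [A⁻] = 0.0105/0.096 = 1.0977e-01 M. Kb = Kw/Ka = 2.49e-11; [OH⁻] = √(Kb × [A⁻]) = 1.6545e-06; pOH = 5.78; pH = 14 - pOH = 8.22.

V = 45.7 mL, pH = 8.22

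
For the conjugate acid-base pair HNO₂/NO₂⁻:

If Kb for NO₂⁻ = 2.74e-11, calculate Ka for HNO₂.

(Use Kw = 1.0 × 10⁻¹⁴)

For a conjugate pair Ka × Kb = Kw, so Ka = Kw/Kb = 1.0 × 10⁻¹⁴ / 2.74e-11 = 3.65e-04.

K_a = 3.65e-04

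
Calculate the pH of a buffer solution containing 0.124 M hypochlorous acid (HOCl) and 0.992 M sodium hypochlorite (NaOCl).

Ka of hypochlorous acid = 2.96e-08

pKa = -log(2.96e-08) = 7.53. pH = pKa + log([A⁻]/[HA]) = 7.53 + log(0.992/0.124)

pH = 8.43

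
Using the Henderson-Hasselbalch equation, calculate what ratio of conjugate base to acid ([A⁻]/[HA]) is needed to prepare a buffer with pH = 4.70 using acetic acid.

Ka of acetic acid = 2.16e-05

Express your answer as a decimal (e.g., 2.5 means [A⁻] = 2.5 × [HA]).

pKa = -log(2.16e-05) = 4.6655. pH = pKa + log([A⁻]/[HA]), so log([A⁻]/[HA]) = pH − pKa = 4.70 − 4.6655 = 0.0345. [A⁻]/[HA] = 10^(0.0345) = 1.08

[A⁻]/[HA] = 1.08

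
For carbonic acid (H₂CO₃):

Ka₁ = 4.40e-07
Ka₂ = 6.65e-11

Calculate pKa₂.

pKa₂ = -log(Ka₂) = -log(6.65e-11) = 10.18.

pK_{a2} = 10.18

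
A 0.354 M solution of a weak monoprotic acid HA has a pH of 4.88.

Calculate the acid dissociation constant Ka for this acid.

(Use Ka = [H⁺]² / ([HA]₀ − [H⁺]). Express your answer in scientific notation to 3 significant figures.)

[H⁺] = 10^(−pH) = 10^(−4.88) = 1.318e-05 M. For HA ⇌ H⁺ + A⁻, Ka = [H⁺][A⁻]/[HA] = [H⁺]² / ([HA]₀ − [H⁺]) = (1.318e-05)² / (0.354 − 1.318e-05) = 4.91e-10.

K_a = 4.91e-10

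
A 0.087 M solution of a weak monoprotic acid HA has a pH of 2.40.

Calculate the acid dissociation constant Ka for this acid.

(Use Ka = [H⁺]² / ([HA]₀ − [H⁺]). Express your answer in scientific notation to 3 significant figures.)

[H⁺] = 10^(−pH) = 10^(−2.40) = 3.981e-03 M. For HA ⇌ H⁺ + A⁻, Ka = [H⁺][A⁻]/[HA] = [H⁺]² / ([HA]₀ − [H⁺]) = (3.981e-03)² / (0.087 − 3.981e-03) = 1.91e-04.

K_a = 1.91e-04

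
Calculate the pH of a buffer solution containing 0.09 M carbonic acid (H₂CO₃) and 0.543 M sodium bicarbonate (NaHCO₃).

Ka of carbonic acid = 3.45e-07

pKa = -log(3.45e-07) = 6.46. pH = pKa + log([A⁻]/[HA]) = 6.46 + log(0.543/0.09)

pH = 7.24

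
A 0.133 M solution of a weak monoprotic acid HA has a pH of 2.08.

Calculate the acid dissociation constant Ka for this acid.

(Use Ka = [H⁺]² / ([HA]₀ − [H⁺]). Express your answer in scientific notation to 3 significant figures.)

[H⁺] = 10^(−pH) = 10^(−2.08) = 8.318e-03 M. For HA ⇌ H⁺ + A⁻, Ka = [H⁺][A⁻]/[HA] = [H⁺]² / ([HA]₀ − [H⁺]) = (8.318e-03)² / (0.133 − 8.318e-03) = 5.55e-04.

K_a = 5.55e-04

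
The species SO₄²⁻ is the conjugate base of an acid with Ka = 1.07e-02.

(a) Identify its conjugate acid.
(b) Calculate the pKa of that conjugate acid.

(a) The conjugate acid is formed by adding one H⁺ to SO₄²⁻, giving HSO₄⁻. (b) pKa = -log(Ka) = -log(1.07e-02) = 1.97.

Conjugate acid: HSO₄⁻; pK_a = 1.97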